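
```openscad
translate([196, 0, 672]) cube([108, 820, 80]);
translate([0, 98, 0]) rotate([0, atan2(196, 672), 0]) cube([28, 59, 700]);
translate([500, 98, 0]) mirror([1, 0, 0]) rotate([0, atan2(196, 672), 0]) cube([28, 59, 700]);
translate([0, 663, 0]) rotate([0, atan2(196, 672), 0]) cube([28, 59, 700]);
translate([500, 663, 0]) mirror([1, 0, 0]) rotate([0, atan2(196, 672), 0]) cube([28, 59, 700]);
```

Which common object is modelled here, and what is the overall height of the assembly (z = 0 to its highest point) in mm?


A sawhorse. The overall height is 752 mm.

A beam across two mirrored pairs of raked legs — a sawhorse. The beam's underside is at z = 672 (matching the legs' vertical rise in atan2(196, 672)) and the beam is 80 mm tall, so its top is at 672 + 80 = 752 mm. The raked legs top out at the beam's underside, so that is the highest point.


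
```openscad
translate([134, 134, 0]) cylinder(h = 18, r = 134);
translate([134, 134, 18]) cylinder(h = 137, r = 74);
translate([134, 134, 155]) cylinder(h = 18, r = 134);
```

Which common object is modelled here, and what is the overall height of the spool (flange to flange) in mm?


A spool. The overall height is 173 mm.

Three coaxial cylinders, large–small–large — a spool. Two 18 mm flanges and a 137 mm core give 18 + 137 + 18 = 173 mm.


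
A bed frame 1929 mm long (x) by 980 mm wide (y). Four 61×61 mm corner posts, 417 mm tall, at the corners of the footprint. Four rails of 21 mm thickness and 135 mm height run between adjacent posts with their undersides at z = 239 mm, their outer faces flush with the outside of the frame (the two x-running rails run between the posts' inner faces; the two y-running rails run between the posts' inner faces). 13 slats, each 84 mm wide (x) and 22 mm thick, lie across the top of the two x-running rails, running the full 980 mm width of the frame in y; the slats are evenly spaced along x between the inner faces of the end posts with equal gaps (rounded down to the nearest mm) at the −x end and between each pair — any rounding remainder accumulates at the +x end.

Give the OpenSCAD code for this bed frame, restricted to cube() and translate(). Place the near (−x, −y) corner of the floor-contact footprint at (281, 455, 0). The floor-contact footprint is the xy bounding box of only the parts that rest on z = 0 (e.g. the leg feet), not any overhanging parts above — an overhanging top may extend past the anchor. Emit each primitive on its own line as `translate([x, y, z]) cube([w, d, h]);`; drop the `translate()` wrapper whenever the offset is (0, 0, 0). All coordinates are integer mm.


translate([281, 455, 0]) cube([61, 61, 417]);
translate([281, 1374, 0]) cube([61, 61, 417]);
translate([2149, 455, 0]) cube([61, 61, 417]);
translate([2149, 1374, 0]) cube([61, 61, 417]);
translate([342, 455, 239]) cube([1807, 21, 135]);
translate([342, 1414, 239]) cube([1807, 21, 135]);
translate([281, 516, 239]) cube([21, 858, 135]);
translate([2189, 516, 239]) cube([21, 858, 135]);
translate([393, 455, 374]) cube([84, 980, 22]);
translate([528, 455, 374]) cube([84, 980, 22]);
translate([663, 455, 374]) cube([84, 980, 22]);
translate([798, 455, 374]) cube([84, 980, 22]);
translate([933, 455, 374]) cube([84, 980, 22]);
translate([1068, 455, 374]) cube([84, 980, 22]);
translate([1203, 455, 374]) cube([84, 980, 22]);
translate([1338, 455, 374]) cube([84, 980, 22]);
translate([1473, 455, 374]) cube([84, 980, 22]);
translate([1608, 455, 374]) cube([84, 980, 22]);
translate([1743, 455, 374]) cube([84, 980, 22]);
translate([1878, 455, 374]) cube([84, 980, 22]);
translate([2013, 455, 374]) cube([84, 980, 22]);


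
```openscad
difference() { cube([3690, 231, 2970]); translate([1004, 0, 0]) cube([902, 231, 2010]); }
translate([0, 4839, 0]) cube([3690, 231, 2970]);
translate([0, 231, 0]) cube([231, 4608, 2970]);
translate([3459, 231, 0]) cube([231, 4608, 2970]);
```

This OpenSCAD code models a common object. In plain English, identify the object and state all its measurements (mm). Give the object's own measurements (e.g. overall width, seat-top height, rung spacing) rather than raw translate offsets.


A single room: four walls, each 2970 mm tall and 231 mm thick, enclosing an outside footprint 3690×5070 mm (x × y), no floor or roof. The front and back walls (−y and +y sides) run the full x-width; the side walls fit between their inner faces. A door opening 902 mm wide and 2010 mm tall is cut through the front wall from the floor up, its −x edge 1004 mm from the wall's −x end.


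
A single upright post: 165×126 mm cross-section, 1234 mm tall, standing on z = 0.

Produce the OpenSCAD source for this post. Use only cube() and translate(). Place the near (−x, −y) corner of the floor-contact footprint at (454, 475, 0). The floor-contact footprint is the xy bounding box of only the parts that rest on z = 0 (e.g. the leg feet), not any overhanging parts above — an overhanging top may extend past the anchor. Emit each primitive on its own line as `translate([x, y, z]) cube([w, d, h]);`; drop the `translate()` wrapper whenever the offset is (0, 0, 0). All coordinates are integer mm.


translate([454, 475, 0]) cube([165, 126, 1234]);


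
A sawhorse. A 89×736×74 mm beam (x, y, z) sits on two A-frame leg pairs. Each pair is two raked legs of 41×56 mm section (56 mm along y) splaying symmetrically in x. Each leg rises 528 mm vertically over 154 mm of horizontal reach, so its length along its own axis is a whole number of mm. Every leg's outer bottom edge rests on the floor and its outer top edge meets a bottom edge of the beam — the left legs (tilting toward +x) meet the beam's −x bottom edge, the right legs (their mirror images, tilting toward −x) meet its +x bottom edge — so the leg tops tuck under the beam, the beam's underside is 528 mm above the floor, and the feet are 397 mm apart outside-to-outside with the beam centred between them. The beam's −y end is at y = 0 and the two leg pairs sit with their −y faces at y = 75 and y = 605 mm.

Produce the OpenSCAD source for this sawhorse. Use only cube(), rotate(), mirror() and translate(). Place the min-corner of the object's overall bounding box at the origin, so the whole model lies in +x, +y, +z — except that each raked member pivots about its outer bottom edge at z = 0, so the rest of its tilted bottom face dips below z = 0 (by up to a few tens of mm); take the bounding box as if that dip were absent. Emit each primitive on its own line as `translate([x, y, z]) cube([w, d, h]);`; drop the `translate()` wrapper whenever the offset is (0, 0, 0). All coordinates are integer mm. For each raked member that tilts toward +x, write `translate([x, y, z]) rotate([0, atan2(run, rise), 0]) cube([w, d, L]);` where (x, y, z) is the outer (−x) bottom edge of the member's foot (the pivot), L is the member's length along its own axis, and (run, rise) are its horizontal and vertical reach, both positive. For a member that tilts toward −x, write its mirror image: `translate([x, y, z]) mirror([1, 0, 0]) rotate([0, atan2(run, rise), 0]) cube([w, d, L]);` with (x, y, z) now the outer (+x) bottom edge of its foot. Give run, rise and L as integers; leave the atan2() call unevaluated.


translate([154, 0, 528]) cube([89, 736, 74]);
translate([0, 75, 0]) rotate([0, atan2(154, 528), 0]) cube([41, 56, 550]);
translate([397, 75, 0]) mirror([1, 0, 0]) rotate([0, atan2(154, 528), 0]) cube([41, 56, 550]);
translate([0, 605, 0]) rotate([0, atan2(154, 528), 0]) cube([41, 56, 550]);
translate([397, 605, 0]) mirror([1, 0, 0]) rotate([0, atan2(154, 528), 0]) cube([41, 56, 550]);


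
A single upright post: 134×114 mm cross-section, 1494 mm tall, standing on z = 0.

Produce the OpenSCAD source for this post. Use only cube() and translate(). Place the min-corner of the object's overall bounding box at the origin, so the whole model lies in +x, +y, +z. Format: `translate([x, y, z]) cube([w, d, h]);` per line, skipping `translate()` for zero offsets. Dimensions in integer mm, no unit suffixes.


cube([134, 114, 1494]);


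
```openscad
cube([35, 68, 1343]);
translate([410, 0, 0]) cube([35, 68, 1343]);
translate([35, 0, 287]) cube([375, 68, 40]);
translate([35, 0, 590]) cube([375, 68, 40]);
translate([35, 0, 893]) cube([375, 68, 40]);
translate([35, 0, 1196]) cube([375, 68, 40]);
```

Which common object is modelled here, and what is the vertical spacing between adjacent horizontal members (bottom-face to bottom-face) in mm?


A ladder. The rung spacing is 303 mm.

Two tall 35×68 posts with 4 short bars between them — a ladder. Adjacent rungs sit at z = 287 and z = 590, so the spacing is 590 − 287 = 303 mm.


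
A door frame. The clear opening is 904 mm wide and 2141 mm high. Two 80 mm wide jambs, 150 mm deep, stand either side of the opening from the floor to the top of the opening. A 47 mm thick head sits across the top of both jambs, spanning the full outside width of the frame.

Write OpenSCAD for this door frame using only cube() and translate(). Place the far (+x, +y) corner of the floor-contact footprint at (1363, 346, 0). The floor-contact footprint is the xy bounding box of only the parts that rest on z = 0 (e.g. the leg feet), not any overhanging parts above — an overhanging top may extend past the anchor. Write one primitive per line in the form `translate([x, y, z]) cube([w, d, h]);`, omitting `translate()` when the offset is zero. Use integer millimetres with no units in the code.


translate([299, 196, 0]) cube([80, 150, 2141]);
translate([1283, 196, 0]) cube([80, 150, 2141]);
translate([299, 196, 2141]) cube([1064, 150, 47]);


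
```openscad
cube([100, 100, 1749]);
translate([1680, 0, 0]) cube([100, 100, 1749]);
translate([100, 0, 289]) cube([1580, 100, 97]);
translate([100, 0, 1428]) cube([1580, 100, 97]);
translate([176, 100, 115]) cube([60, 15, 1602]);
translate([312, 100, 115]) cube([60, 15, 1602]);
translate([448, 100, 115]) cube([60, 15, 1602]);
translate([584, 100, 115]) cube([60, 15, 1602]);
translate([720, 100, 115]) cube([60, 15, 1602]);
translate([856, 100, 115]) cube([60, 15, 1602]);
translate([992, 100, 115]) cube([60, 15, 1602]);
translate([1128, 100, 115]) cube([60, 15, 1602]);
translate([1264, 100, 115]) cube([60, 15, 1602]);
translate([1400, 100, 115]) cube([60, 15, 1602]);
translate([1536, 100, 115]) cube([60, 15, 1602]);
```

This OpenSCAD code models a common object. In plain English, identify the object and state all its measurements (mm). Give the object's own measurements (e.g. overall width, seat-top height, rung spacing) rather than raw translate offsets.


A fence section. Two 100×100 mm posts, 1749 mm tall, stand on the floor with a clear span of 1580 mm between their inner faces. Two horizontal rails of 100×97 mm section span the gap between the posts with their undersides at z = 289 mm and z = 1428 mm, flush with the posts' −y face. 11 pickets, each 60 mm wide, 15 mm thick and 1602 mm tall, are fixed to the +y face of the rails with their bottoms at z = 115 mm, spaced across the span with a 76 mm gap after the −x post and between neighbouring pickets, with 84 mm left before the +x post.


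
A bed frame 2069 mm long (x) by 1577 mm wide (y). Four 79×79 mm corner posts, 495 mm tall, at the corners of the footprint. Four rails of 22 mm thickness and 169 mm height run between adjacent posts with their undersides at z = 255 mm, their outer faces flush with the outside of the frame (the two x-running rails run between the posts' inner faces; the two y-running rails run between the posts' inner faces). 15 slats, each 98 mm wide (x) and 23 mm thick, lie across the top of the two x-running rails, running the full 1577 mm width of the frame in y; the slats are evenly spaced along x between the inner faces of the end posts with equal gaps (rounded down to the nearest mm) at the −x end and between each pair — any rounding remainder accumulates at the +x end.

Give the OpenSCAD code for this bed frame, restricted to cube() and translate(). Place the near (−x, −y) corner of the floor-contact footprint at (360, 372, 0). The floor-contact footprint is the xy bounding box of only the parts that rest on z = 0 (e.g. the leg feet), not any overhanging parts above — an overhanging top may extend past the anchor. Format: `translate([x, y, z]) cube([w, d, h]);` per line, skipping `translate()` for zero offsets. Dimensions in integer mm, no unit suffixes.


translate([360, 372, 0]) cube([79, 79, 495]);
translate([360, 1870, 0]) cube([79, 79, 495]);
translate([2350, 372, 0]) cube([79, 79, 495]);
translate([2350, 1870, 0]) cube([79, 79, 495]);
translate([439, 372, 255]) cube([1911, 22, 169]);
translate([439, 1927, 255]) cube([1911, 22, 169]);
translate([360, 451, 255]) cube([22, 1419, 169]);
translate([2407, 451, 255]) cube([22, 1419, 169]);
translate([466, 372, 424]) cube([98, 1577, 23]);
translate([591, 372, 424]) cube([98, 1577, 23]);
translate([716, 372, 424]) cube([98, 1577, 23]);
translate([841, 372, 424]) cube([98, 1577, 23]);
translate([966, 372, 424]) cube([98, 1577, 23]);
translate([1091, 372, 424]) cube([98, 1577, 23]);
translate([1216, 372, 424]) cube([98, 1577, 23]);
translate([1341, 372, 424]) cube([98, 1577, 23]);
translate([1466, 372, 424]) cube([98, 1577, 23]);
translate([1591, 372, 424]) cube([98, 1577, 23]);
translate([1716, 372, 424]) cube([98, 1577, 23]);
translate([1841, 372, 424]) cube([98, 1577, 23]);
translate([1966, 372, 424]) cube([98, 1577, 23]);
translate([2091, 372, 424]) cube([98, 1577, 23]);
translate([2216, 372, 424]) cube([98, 1577, 23]);


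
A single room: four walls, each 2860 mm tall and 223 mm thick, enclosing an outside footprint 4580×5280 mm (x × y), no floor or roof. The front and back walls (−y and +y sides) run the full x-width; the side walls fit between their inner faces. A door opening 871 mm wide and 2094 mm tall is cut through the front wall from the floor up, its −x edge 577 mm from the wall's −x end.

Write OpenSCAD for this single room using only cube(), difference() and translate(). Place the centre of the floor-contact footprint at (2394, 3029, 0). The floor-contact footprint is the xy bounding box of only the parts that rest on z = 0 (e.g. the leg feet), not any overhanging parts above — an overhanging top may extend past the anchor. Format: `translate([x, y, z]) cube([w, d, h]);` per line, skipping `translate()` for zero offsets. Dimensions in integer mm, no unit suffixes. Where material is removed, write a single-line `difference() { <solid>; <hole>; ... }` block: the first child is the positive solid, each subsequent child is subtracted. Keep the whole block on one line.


difference() { translate([104, 389, 0]) cube([4580, 223, 2860]); translate([681, 389, 0]) cube([871, 223, 2094]); }
translate([104, 5446, 0]) cube([4580, 223, 2860]);
translate([104, 612, 0]) cube([223, 4834, 2860]);
translate([4461, 612, 0]) cube([223, 4834, 2860]);


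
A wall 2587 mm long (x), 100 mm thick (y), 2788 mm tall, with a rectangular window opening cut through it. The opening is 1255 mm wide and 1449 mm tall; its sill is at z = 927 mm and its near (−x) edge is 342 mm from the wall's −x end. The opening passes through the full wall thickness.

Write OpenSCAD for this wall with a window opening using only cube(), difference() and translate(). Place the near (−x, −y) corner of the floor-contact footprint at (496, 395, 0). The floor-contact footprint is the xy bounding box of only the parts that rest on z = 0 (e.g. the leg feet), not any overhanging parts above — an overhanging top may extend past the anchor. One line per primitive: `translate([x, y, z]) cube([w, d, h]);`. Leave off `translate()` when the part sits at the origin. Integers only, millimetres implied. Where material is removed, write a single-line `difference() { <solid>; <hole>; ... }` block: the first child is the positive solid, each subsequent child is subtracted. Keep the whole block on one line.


difference() { translate([496, 395, 0]) cube([2587, 100, 2788]); translate([838, 395, 927]) cube([1255, 100, 1449]); }


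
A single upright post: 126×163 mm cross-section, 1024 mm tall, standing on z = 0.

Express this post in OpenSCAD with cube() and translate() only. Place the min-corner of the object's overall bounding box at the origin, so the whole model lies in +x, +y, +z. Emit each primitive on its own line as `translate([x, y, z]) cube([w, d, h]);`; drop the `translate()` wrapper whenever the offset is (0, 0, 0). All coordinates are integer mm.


cube([126, 163, 1024]);


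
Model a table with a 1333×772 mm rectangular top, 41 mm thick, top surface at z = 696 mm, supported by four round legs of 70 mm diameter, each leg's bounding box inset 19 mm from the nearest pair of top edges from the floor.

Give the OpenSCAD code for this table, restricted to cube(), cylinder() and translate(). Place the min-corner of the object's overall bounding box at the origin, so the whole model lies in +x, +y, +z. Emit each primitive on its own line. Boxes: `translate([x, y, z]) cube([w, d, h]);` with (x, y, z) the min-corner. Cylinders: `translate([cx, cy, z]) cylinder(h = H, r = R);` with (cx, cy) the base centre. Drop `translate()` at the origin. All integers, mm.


translate([0, 0, 655]) cube([1333, 772, 41]);
translate([54, 54, 0]) cylinder(h = 655, r = 35);
translate([1279, 54, 0]) cylinder(h = 655, r = 35);
translate([54, 718, 0]) cylinder(h = 655, r = 35);
translate([1279, 718, 0]) cylinder(h = 655, r = 35);


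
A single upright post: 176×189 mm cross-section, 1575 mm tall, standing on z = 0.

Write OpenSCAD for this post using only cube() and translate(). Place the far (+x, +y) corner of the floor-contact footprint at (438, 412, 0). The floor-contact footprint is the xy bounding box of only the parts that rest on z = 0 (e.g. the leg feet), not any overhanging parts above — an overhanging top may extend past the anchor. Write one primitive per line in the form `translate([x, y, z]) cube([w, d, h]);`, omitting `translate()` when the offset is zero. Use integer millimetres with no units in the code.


translate([262, 223, 0]) cube([176, 189, 1575]);


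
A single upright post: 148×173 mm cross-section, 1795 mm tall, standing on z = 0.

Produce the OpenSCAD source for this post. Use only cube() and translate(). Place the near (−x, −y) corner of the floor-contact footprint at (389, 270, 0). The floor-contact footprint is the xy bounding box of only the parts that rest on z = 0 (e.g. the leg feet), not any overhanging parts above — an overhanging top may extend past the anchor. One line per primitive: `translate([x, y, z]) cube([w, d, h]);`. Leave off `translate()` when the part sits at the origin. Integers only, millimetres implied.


translate([389, 270, 0]) cube([148, 173, 1795]);


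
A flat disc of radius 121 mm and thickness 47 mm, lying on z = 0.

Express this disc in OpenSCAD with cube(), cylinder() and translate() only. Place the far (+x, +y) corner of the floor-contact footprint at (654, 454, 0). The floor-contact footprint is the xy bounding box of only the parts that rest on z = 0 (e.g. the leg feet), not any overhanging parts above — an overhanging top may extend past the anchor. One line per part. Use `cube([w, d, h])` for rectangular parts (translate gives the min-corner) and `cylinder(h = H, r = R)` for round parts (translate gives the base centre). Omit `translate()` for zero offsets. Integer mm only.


translate([533, 333, 0]) cylinder(h = 47, r = 121);


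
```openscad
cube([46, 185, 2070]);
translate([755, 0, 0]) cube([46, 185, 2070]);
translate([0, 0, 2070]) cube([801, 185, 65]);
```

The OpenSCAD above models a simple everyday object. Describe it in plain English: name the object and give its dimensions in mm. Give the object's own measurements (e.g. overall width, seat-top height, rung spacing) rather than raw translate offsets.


A door frame. The clear opening is 709 mm wide and 2070 mm high. Two 46 mm wide jambs, 185 mm deep, stand either side of the opening from the floor to the top of the opening. A 65 mm thick head sits across the top of both jambs, spanning the full outside width of the frame.


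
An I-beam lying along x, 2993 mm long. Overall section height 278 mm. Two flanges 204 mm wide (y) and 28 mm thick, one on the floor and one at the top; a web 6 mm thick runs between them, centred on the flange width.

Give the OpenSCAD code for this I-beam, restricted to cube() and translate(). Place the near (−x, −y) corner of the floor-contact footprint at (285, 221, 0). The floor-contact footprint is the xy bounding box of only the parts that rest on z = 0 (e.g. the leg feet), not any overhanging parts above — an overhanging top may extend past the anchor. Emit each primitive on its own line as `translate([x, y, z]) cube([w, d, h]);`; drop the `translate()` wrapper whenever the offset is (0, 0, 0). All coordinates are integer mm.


translate([285, 221, 0]) cube([2993, 204, 28]);
translate([285, 320, 28]) cube([2993, 6, 222]);
translate([285, 221, 250]) cube([2993, 204, 28]);


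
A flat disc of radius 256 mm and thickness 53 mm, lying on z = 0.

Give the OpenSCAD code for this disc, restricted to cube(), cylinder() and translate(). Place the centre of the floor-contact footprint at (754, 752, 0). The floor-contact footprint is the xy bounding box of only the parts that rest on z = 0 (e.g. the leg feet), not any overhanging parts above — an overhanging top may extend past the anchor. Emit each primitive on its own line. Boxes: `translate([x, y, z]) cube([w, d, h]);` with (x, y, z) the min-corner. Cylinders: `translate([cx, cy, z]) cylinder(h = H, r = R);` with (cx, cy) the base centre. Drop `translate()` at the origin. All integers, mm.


translate([754, 752, 0]) cylinder(h = 53, r = 256);


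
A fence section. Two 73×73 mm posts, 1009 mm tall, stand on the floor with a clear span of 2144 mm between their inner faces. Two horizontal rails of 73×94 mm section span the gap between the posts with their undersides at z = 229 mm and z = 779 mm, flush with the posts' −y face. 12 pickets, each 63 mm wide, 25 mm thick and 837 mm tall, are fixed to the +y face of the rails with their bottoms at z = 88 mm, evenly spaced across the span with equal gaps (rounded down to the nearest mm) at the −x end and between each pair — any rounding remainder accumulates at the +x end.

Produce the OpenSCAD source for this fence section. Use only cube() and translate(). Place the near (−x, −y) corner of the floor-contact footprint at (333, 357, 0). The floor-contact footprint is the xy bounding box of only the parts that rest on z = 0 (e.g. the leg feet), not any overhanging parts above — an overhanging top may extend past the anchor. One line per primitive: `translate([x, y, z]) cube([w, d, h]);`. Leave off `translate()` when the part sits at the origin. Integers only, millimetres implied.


translate([333, 357, 0]) cube([73, 73, 1009]);
translate([2550, 357, 0]) cube([73, 73, 1009]);
translate([406, 357, 229]) cube([2144, 73, 94]);
translate([406, 357, 779]) cube([2144, 73, 94]);
translate([512, 430, 88]) cube([63, 25, 837]);
translate([681, 430, 88]) cube([63, 25, 837]);
translate([850, 430, 88]) cube([63, 25, 837]);
translate([1019, 430, 88]) cube([63, 25, 837]);
translate([1188, 430, 88]) cube([63, 25, 837]);
translate([1357, 430, 88]) cube([63, 25, 837]);
translate([1526, 430, 88]) cube([63, 25, 837]);
translate([1695, 430, 88]) cube([63, 25, 837]);
translate([1864, 430, 88]) cube([63, 25, 837]);
translate([2033, 430, 88]) cube([63, 25, 837]);
translate([2202, 430, 88]) cube([63, 25, 837]);
translate([2371, 430, 88]) cube([63, 25, 837]);


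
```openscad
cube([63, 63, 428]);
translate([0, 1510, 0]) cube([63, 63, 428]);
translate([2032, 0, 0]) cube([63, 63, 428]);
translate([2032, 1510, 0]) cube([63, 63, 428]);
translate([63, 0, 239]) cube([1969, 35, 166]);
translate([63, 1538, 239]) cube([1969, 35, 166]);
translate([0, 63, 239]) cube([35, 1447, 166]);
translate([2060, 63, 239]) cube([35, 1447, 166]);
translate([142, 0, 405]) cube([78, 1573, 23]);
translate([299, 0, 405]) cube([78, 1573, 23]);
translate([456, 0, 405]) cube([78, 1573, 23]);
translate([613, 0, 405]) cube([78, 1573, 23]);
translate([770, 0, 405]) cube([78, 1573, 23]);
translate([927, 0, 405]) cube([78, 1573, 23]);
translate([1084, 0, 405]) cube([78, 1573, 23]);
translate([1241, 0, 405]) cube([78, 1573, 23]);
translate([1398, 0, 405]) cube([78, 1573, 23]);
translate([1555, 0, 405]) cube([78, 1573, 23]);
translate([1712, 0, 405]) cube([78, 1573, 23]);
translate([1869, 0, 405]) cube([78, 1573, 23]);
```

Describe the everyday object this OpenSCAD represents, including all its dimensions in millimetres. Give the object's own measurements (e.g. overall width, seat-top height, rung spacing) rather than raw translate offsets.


A bed frame 2095 mm long (x) by 1573 mm wide (y). Four 63×63 mm corner posts, 428 mm tall, at the corners of the footprint. Four rails of 35 mm thickness and 166 mm height run between adjacent posts with their undersides at z = 239 mm, their outer faces flush with the outside of the frame (the two x-running rails run between the posts' inner faces; the two y-running rails run between the posts' inner faces). 12 slats, each 78 mm wide (x) and 23 mm thick, lie across the top of the two x-running rails, running the full 1573 mm width of the frame in y; along x they sit between the end posts with a 79 mm gap after the −x posts and between neighbouring slats, leaving 85 mm before the +x posts.


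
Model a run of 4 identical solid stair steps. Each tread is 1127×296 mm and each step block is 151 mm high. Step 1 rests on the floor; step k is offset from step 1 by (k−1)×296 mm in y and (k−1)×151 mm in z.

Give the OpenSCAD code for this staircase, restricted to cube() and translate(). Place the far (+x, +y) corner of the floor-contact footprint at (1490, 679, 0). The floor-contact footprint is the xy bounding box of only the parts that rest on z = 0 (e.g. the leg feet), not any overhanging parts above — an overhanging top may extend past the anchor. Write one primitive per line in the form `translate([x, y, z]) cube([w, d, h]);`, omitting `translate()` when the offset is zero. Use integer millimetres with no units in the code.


translate([363, 383, 0]) cube([1127, 296, 151]);
translate([363, 679, 151]) cube([1127, 296, 151]);
translate([363, 975, 302]) cube([1127, 296, 151]);
translate([363, 1271, 453]) cube([1127, 296, 151]);


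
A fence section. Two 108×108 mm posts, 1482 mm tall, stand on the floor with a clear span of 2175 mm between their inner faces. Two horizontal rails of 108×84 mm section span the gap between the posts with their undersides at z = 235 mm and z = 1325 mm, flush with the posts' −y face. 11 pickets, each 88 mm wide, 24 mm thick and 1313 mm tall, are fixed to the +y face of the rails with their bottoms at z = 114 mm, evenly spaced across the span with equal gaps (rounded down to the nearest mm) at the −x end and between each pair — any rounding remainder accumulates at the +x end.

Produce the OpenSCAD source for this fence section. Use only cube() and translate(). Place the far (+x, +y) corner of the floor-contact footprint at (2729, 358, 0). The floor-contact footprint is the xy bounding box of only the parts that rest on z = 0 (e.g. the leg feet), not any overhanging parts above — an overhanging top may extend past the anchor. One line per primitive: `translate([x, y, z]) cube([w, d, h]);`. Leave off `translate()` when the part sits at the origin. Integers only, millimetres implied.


translate([338, 250, 0]) cube([108, 108, 1482]);
translate([2621, 250, 0]) cube([108, 108, 1482]);
translate([446, 250, 235]) cube([2175, 108, 84]);
translate([446, 250, 1325]) cube([2175, 108, 84]);
translate([546, 358, 114]) cube([88, 24, 1313]);
translate([734, 358, 114]) cube([88, 24, 1313]);
translate([922, 358, 114]) cube([88, 24, 1313]);
translate([1110, 358, 114]) cube([88, 24, 1313]);
translate([1298, 358, 114]) cube([88, 24, 1313]);
translate([1486, 358, 114]) cube([88, 24, 1313]);
translate([1674, 358, 114]) cube([88, 24, 1313]);
translate([1862, 358, 114]) cube([88, 24, 1313]);
translate([2050, 358, 114]) cube([88, 24, 1313]);
translate([2238, 358, 114]) cube([88, 24, 1313]);
translate([2426, 358, 114]) cube([88, 24, 1313]);


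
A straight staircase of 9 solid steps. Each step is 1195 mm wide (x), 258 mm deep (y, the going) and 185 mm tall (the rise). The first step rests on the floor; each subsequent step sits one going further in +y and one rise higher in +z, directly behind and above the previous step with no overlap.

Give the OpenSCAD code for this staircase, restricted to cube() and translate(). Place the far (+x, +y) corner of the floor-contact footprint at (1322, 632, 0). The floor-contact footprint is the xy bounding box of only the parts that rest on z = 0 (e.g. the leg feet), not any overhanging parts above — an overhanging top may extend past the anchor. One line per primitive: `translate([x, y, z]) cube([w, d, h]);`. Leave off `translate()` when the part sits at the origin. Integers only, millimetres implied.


translate([127, 374, 0]) cube([1195, 258, 185]);
translate([127, 632, 185]) cube([1195, 258, 185]);
translate([127, 890, 370]) cube([1195, 258, 185]);
translate([127, 1148, 555]) cube([1195, 258, 185]);
translate([127, 1406, 740]) cube([1195, 258, 185]);
translate([127, 1664, 925]) cube([1195, 258, 185]);
translate([127, 1922, 1110]) cube([1195, 258, 185]);
translate([127, 2180, 1295]) cube([1195, 258, 185]);
translate([127, 2438, 1480]) cube([1195, 258, 185]);


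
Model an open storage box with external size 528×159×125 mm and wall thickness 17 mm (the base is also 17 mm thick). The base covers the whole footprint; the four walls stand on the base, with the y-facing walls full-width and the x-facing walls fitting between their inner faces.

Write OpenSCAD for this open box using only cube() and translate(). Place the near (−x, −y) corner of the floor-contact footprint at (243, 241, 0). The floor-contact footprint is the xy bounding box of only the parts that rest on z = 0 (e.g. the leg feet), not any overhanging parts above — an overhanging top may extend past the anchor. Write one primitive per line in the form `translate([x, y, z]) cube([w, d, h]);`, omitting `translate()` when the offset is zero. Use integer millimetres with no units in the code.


translate([243, 241, 0]) cube([528, 159, 17]);
translate([243, 241, 17]) cube([528, 17, 108]);
translate([243, 383, 17]) cube([528, 17, 108]);
translate([243, 258, 17]) cube([17, 125, 108]);
translate([754, 258, 17]) cube([17, 125, 108]);


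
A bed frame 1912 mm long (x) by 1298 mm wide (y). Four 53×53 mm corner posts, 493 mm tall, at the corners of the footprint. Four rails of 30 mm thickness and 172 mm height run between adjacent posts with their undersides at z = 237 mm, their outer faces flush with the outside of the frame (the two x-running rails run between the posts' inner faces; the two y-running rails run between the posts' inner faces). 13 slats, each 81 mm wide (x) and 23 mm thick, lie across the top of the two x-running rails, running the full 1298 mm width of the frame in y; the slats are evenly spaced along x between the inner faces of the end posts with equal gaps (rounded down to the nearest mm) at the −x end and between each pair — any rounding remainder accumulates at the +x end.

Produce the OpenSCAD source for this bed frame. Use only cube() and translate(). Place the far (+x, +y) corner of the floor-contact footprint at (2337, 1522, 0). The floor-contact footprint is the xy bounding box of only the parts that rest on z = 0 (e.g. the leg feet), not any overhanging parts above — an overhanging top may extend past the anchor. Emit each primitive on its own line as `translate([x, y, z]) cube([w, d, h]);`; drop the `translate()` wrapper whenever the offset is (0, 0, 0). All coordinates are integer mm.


// slat z = rail_z + rail_h = 237 + 172 = 409
// slat gap = ⌊(1806 − 13·81) / 14⌋ = 53
translate([425, 224, 0]) cube([53, 53, 493]);
translate([425, 1469, 0]) cube([53, 53, 493]);
translate([2284, 224, 0]) cube([53, 53, 493]);
translate([2284, 1469, 0]) cube([53, 53, 493]);
translate([478, 224, 237]) cube([1806, 30, 172]);
translate([478, 1492, 237]) cube([1806, 30, 172]);
translate([425, 277, 237]) cube([30, 1192, 172]);
translate([2307, 277, 237]) cube([30, 1192, 172]);
translate([531, 224, 409]) cube([81, 1298, 23]);
translate([665, 224, 409]) cube([81, 1298, 23]);
translate([799, 224, 409]) cube([81, 1298, 23]);
translate([933, 224, 409]) cube([81, 1298, 23]);
translate([1067, 224, 409]) cube([81, 1298, 23]);
translate([1201, 224, 409]) cube([81, 1298, 23]);
translate([1335, 224, 409]) cube([81, 1298, 23]);
translate([1469, 224, 409]) cube([81, 1298, 23]);
translate([1603, 224, 409]) cube([81, 1298, 23]);
translate([1737, 224, 409]) cube([81, 1298, 23]);
translate([1871, 224, 409]) cube([81, 1298, 23]);
translate([2005, 224, 409]) cube([81, 1298, 23]);
translate([2139, 224, 409]) cube([81, 1298, 23]);


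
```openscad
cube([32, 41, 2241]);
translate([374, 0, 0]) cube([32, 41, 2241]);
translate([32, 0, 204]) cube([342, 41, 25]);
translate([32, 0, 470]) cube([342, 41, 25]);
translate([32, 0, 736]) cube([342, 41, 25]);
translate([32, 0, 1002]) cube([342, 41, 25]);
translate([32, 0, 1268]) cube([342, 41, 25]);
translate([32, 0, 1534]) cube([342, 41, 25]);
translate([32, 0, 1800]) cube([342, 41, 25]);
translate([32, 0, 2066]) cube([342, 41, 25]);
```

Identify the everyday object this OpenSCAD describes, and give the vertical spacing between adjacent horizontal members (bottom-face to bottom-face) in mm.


A ladder. The rung spacing is 266 mm.

Two tall 32×41 posts with 8 short bars between them — a ladder. Adjacent rungs sit at z = 204 and z = 470, so the spacing is 470 − 204 = 266 mm.


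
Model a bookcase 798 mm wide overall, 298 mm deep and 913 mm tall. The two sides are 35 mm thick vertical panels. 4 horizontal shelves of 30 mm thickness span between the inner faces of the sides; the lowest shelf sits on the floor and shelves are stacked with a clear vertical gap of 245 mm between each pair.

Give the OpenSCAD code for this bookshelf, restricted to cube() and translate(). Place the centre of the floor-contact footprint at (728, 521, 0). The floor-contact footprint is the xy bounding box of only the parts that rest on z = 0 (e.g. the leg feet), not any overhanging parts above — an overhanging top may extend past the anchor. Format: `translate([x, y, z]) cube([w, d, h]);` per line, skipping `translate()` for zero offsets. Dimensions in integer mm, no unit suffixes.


translate([329, 372, 0]) cube([35, 298, 913]);
translate([1092, 372, 0]) cube([35, 298, 913]);
translate([364, 372, 0]) cube([728, 298, 30]);
translate([364, 372, 275]) cube([728, 298, 30]);
translate([364, 372, 550]) cube([728, 298, 30]);
translate([364, 372, 825]) cube([728, 298, 30]);


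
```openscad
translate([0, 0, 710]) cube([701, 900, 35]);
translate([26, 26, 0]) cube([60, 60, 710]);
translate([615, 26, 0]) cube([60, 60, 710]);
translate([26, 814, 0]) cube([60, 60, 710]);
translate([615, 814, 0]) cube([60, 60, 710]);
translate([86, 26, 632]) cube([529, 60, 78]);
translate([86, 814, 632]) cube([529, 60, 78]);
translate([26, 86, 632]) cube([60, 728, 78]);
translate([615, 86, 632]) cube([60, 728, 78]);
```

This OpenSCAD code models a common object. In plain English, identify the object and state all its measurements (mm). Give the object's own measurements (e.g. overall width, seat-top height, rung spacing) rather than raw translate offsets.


A table: top 701 mm (x) × 900 mm (y), 35 mm thick, upper face at z = 745 mm, on four 60×60 mm square legs, each inset 26 mm from the nearest pair of top edges from z = 0 to the bottom of the top. Four apron rails, 60 mm thick and 78 mm tall, run between adjacent legs with their top edges flush with the underside of the top and their outer faces flush with the legs' outer faces.


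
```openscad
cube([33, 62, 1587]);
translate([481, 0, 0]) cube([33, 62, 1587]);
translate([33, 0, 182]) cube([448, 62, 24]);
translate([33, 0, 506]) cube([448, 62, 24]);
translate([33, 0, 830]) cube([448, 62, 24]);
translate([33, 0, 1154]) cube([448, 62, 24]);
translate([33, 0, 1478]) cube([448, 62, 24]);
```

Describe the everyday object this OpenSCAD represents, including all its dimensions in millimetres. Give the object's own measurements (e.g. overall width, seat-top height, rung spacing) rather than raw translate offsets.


A straight ladder. Two 33×62 mm vertical rails, 1587 mm tall, stand 514 mm apart (outside-to-outside) with their front faces coplanar on the −y side. 5 rungs, each 62 mm deep and 24 mm tall, span between the inner faces of the rails, front faces flush with the rails. The lowest rung's underside is at z = 182 mm and rungs are spaced 324 mm apart (underside to underside).


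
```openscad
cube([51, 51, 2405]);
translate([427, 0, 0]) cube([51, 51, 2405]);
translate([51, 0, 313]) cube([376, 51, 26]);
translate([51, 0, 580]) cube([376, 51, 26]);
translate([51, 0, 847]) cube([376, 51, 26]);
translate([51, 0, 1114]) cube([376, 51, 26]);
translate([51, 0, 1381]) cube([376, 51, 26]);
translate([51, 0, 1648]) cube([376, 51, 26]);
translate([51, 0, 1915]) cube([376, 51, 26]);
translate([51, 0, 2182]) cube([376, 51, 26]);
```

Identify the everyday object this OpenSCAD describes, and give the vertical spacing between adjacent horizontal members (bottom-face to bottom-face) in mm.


A ladder. The rung spacing is 267 mm.

Two tall 51×51 posts with 8 short bars between them — a ladder. Adjacent rungs sit at z = 313 and z = 580, so the spacing is 580 − 313 = 267 mm.


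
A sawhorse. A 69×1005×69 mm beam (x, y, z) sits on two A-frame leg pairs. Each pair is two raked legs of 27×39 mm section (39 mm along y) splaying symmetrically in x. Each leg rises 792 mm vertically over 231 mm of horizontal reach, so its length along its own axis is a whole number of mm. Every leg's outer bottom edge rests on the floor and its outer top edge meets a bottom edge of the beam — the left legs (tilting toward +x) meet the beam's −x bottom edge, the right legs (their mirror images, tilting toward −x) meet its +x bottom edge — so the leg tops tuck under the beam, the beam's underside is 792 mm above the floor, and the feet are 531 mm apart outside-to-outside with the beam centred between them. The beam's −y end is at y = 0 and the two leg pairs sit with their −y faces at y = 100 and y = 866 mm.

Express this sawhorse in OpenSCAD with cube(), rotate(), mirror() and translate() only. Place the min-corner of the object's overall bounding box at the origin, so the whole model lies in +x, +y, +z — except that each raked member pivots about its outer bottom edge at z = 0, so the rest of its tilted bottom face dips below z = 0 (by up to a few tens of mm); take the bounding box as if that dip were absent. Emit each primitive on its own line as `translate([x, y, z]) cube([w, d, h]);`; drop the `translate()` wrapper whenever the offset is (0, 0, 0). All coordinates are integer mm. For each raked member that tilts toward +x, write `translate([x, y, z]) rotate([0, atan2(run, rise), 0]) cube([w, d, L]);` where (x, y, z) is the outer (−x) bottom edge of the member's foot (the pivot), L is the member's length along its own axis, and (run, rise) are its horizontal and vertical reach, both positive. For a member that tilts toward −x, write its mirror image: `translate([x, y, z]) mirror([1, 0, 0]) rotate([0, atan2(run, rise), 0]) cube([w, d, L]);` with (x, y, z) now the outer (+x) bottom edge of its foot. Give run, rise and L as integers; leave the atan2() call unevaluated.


translate([231, 0, 792]) cube([69, 1005, 69]);
translate([0, 100, 0]) rotate([0, atan2(231, 792), 0]) cube([27, 39, 825]);
translate([531, 100, 0]) mirror([1, 0, 0]) rotate([0, atan2(231, 792), 0]) cube([27, 39, 825]);
translate([0, 866, 0]) rotate([0, atan2(231, 792), 0]) cube([27, 39, 825]);
translate([531, 866, 0]) mirror([1, 0, 0]) rotate([0, atan2(231, 792), 0]) cube([27, 39, 825]);


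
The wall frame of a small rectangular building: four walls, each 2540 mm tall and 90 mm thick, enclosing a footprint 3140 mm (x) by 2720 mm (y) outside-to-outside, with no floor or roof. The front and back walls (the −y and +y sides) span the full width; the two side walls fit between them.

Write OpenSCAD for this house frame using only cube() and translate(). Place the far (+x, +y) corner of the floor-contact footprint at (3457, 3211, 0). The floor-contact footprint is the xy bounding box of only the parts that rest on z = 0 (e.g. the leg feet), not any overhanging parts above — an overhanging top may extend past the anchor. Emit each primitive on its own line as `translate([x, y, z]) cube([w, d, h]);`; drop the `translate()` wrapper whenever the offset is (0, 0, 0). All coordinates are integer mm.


translate([317, 491, 0]) cube([3140, 90, 2540]);
translate([317, 3121, 0]) cube([3140, 90, 2540]);
translate([317, 581, 0]) cube([90, 2540, 2540]);
translate([3367, 581, 0]) cube([90, 2540, 2540]);
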